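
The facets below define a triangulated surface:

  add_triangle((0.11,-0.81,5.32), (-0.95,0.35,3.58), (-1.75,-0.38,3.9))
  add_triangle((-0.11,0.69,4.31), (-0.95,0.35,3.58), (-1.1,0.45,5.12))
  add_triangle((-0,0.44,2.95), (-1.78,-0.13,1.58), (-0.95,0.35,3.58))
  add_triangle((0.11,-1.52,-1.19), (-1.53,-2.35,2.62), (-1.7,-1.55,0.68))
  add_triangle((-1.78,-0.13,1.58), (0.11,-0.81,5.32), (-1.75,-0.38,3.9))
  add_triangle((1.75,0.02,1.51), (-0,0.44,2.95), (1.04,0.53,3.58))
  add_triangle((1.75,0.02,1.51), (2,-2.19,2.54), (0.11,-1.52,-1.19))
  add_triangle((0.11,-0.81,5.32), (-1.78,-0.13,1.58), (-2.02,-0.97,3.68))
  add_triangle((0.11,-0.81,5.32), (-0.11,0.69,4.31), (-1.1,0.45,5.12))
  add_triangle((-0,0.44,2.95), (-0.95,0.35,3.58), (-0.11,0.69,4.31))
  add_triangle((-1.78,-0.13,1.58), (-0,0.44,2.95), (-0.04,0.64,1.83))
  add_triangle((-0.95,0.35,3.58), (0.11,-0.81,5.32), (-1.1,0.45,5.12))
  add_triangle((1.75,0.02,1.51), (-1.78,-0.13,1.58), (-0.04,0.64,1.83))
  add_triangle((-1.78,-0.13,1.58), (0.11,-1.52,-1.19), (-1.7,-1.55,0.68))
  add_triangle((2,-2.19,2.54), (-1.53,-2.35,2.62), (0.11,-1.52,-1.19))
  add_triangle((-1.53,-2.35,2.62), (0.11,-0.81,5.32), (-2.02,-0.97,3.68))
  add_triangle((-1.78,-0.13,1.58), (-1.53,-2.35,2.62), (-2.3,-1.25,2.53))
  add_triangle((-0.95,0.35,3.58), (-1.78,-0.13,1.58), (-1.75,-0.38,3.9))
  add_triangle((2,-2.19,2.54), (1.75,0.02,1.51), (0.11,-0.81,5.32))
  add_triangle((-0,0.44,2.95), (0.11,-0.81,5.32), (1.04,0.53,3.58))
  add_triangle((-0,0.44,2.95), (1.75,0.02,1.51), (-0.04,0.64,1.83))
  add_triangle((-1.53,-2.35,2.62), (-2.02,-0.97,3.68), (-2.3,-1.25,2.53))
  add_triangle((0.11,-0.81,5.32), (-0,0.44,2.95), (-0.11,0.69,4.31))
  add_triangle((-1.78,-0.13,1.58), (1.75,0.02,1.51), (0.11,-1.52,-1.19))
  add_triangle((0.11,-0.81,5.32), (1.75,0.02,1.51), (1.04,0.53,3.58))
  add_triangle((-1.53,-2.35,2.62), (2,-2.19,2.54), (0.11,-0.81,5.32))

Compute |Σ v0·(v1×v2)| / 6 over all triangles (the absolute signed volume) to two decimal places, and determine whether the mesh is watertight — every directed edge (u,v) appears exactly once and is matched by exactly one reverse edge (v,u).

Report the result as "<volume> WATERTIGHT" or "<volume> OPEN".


24.37 OPEN

Per-triangle v0·(v1×v2)/6:
  t1: +1.2587
  t2: +0.0726
  t3: -0.0098
  t4: +1.2319
  t5: +0.1642
  t6: -0.1015
  t7: +1.1906
  t8: +0.8640
  t9: +1.2223
  t10: -0.0320
  t11: +0.3284
  t12: +0.1594
  t13: -0.6417
  t14: +0.0863
  t15: +3.9129
  t16: +3.0507
  t17: -0.0807
  t18: +0.4967
  t19: +3.1797
  t20: +0.8197
  t21: +0.3118
  t22: +0.8946
  t23: +0.0842
  t24: -1.4236
  t25: +1.4244
  t26: +5.9020
Σ = +24.3657 → |volume| = 24.37

Directed edges: 78 total; 6 unmatched, e.g. (-1.53,-2.35,2.62)→(-1.7,-1.55,0.68) → open.


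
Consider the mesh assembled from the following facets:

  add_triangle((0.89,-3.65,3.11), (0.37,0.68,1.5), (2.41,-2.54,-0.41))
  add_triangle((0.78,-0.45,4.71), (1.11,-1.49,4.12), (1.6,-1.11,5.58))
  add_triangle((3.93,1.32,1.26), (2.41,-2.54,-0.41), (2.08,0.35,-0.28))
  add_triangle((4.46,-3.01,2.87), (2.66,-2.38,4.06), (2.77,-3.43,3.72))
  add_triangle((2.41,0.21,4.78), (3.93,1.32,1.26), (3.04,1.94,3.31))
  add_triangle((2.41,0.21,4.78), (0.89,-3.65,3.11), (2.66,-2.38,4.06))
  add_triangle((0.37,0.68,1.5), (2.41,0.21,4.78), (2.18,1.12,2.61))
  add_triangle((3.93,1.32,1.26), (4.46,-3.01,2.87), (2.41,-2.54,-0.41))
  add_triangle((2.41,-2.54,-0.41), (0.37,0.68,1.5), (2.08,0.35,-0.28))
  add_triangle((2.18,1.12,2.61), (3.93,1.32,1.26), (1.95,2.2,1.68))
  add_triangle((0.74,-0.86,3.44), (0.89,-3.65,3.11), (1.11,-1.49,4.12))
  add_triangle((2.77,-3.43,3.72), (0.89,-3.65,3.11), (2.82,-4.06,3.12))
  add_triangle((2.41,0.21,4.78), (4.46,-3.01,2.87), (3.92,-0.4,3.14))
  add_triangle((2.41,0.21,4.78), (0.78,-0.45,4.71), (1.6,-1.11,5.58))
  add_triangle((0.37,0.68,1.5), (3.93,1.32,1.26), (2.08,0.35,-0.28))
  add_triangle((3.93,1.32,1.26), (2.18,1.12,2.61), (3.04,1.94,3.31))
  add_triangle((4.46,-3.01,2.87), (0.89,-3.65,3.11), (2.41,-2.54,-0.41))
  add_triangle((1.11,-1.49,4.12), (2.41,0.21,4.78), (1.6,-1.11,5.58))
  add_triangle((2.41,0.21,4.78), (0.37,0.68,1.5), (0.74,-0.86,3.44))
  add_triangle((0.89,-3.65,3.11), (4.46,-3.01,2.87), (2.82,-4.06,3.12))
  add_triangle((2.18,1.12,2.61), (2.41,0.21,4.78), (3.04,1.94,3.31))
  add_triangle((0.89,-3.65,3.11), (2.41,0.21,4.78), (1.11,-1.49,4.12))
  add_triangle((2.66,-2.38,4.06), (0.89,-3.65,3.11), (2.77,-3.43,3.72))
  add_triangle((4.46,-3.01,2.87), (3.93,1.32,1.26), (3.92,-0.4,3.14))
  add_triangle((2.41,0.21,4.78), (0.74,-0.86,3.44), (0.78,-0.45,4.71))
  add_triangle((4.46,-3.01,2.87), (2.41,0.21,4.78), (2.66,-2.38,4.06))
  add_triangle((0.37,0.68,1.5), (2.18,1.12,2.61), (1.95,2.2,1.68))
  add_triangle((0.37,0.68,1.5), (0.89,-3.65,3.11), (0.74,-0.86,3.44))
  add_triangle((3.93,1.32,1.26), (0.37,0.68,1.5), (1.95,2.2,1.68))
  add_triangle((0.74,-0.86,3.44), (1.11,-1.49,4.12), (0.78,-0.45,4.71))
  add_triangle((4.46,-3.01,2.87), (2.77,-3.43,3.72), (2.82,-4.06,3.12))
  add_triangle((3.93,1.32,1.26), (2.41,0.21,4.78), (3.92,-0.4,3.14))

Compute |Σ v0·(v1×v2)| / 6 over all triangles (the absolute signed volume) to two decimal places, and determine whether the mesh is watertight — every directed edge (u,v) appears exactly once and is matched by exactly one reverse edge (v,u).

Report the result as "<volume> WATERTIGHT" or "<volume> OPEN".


Per-triangle v0·(v1×v2)/6:
  t1: -3.1042
  t2: +0.3880
  t3: +1.8073
  t4: +1.8818
  t5: +3.3290
  t6: +3.2312
  t7: +0.7321
  t8: +6.6515
  t9: -1.5642
  t10: +1.6661
  t11: +0.3102
  t12: +1.2869
  t13: +4.5472
  t14: +1.0866
  t15: +0.0292
  t16: -0.5571
  t17: +6.1675
  t18: +0.5710
  t19: +0.7976
  t20: -1.1091
  t21: -0.1372
  t22: +2.0153
  t23: +1.3815
  t24: +3.9414
  t25: -0.7642
  t26: +4.6094
  t27: +0.5767
  t28: -0.2116
  t29: -1.0140
  t30: +0.0318
  t31: +1.5921
  t32: +3.7664
Σ = +43.9364 → |volume| = 43.94

Directed edges: 96 total, each appears once with its reverse present → watertight.

43.94 WATERTIGHT


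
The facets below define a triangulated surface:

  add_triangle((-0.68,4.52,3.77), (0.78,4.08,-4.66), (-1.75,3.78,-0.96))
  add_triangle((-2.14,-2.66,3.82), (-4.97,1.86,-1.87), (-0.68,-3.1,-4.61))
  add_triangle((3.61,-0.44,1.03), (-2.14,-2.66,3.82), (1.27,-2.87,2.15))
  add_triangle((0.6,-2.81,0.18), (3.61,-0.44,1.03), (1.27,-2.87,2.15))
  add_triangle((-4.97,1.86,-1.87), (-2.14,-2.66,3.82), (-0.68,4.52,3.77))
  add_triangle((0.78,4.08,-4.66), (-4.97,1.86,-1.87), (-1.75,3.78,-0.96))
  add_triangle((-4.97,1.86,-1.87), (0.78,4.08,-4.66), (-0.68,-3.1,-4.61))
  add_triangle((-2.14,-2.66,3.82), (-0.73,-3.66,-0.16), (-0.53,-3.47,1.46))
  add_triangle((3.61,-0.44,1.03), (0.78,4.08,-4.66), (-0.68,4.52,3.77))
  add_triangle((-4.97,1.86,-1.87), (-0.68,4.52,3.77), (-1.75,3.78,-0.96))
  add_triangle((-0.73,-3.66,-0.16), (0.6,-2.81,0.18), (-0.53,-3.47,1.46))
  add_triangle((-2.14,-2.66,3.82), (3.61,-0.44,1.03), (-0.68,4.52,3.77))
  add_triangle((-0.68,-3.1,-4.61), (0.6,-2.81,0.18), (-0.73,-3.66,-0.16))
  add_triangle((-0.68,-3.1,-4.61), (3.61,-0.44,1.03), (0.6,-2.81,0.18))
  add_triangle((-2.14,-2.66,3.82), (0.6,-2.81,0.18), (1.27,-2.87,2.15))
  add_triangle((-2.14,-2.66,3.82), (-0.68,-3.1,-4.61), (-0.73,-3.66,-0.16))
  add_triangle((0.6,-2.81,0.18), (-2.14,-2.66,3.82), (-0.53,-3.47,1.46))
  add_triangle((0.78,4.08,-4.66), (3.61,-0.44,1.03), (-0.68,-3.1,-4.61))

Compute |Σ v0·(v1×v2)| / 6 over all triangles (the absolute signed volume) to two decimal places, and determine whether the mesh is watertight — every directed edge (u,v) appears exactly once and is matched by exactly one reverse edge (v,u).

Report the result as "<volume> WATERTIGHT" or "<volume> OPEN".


Per-triangle v0·(v1×v2)/6:
  t1: +11.4940
  t2: +25.3340
  t3: +4.0965
  t4: +2.9293
  t5: +27.8832
  t6: +11.7305
  t7: +29.5320
  t8: +1.9715
  t9: +22.9924
  t10: +11.4868
  t11: +1.1109
  t12: +18.7944
  t13: +3.1560
  t14: +7.2886
  t15: +3.6168
  t16: +4.5410
  t17: +0.6026
  t18: +20.4432
Σ = +209.0039 → |volume| = 209.00

Directed edges: 54 total, each appears once with its reverse present → watertight.

209.00 WATERTIGHT


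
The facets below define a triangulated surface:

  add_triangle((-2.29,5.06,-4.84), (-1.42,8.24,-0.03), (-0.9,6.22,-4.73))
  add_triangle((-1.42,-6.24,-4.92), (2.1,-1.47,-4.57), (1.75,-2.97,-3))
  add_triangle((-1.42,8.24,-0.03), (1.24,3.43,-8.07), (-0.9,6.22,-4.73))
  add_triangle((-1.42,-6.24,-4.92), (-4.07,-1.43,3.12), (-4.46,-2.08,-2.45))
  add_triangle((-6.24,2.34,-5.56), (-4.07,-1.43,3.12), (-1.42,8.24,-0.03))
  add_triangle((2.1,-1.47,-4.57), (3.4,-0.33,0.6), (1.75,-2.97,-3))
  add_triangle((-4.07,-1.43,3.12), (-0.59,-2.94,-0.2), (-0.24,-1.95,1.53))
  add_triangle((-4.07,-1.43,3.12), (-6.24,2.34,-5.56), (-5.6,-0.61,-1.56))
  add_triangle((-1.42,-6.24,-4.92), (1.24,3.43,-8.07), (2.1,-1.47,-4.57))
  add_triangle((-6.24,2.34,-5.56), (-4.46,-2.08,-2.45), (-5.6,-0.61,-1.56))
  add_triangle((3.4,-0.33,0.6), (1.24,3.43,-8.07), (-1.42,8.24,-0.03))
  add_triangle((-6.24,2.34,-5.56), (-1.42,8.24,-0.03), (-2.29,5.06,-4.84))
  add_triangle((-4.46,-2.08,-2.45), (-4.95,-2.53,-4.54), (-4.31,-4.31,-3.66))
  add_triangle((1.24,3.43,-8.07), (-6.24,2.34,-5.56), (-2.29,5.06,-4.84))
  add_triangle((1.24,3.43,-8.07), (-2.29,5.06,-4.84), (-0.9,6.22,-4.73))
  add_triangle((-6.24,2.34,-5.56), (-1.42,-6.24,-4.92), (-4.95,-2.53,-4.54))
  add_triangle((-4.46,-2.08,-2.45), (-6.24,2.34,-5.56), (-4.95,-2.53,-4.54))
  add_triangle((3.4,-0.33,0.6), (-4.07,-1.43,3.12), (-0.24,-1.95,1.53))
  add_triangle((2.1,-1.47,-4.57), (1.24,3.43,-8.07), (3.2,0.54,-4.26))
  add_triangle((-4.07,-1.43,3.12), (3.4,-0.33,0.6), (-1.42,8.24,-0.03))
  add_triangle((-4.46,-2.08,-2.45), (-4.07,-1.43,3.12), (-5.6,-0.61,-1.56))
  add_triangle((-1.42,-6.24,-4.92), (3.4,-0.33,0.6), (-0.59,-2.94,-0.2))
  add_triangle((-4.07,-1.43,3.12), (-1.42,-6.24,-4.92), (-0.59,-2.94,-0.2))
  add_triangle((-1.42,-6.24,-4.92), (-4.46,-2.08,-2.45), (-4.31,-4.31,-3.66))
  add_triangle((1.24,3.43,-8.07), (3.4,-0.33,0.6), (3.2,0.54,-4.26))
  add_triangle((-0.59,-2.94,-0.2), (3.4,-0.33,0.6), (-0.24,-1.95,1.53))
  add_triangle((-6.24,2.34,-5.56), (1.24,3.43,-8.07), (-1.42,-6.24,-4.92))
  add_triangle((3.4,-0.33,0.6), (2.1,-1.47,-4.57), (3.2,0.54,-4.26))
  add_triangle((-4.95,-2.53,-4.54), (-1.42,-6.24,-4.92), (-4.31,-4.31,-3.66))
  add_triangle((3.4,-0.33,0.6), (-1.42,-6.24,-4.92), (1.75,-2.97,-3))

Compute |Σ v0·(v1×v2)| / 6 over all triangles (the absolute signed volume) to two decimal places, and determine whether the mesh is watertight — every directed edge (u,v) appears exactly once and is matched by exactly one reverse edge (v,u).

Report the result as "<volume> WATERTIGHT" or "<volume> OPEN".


447.27 WATERTIGHT

Per-triangle v0·(v1×v2)/6:
  t1: +10.3053
  t2: +6.9388
  t3: +9.9355
  t4: +20.7651
  t5: +57.8762
  t6: +5.4654
  t7: +3.3206
  t8: +8.4695
  t9: +25.6499
  t10: +9.0897
  t11: +38.4997
  t12: +27.8378
  t13: +2.9002
  t14: +28.7473
  t15: +10.6062
  t16: +15.7603
  t17: +7.4570
  t18: +2.6658
  t19: +9.2938
  t20: +17.8504
  t21: +7.4412
  t22: +7.5842
  t23: +8.5977
  t24: -1.7193
  t25: +5.7115
  t26: +2.7778
  t27: +79.4269
  t28: +5.8431
  t29: +7.6217
  t30: +4.5492
Σ = +447.2687 → |volume| = 447.27

Directed edges: 90 total, each appears once with its reverse present → watertight.


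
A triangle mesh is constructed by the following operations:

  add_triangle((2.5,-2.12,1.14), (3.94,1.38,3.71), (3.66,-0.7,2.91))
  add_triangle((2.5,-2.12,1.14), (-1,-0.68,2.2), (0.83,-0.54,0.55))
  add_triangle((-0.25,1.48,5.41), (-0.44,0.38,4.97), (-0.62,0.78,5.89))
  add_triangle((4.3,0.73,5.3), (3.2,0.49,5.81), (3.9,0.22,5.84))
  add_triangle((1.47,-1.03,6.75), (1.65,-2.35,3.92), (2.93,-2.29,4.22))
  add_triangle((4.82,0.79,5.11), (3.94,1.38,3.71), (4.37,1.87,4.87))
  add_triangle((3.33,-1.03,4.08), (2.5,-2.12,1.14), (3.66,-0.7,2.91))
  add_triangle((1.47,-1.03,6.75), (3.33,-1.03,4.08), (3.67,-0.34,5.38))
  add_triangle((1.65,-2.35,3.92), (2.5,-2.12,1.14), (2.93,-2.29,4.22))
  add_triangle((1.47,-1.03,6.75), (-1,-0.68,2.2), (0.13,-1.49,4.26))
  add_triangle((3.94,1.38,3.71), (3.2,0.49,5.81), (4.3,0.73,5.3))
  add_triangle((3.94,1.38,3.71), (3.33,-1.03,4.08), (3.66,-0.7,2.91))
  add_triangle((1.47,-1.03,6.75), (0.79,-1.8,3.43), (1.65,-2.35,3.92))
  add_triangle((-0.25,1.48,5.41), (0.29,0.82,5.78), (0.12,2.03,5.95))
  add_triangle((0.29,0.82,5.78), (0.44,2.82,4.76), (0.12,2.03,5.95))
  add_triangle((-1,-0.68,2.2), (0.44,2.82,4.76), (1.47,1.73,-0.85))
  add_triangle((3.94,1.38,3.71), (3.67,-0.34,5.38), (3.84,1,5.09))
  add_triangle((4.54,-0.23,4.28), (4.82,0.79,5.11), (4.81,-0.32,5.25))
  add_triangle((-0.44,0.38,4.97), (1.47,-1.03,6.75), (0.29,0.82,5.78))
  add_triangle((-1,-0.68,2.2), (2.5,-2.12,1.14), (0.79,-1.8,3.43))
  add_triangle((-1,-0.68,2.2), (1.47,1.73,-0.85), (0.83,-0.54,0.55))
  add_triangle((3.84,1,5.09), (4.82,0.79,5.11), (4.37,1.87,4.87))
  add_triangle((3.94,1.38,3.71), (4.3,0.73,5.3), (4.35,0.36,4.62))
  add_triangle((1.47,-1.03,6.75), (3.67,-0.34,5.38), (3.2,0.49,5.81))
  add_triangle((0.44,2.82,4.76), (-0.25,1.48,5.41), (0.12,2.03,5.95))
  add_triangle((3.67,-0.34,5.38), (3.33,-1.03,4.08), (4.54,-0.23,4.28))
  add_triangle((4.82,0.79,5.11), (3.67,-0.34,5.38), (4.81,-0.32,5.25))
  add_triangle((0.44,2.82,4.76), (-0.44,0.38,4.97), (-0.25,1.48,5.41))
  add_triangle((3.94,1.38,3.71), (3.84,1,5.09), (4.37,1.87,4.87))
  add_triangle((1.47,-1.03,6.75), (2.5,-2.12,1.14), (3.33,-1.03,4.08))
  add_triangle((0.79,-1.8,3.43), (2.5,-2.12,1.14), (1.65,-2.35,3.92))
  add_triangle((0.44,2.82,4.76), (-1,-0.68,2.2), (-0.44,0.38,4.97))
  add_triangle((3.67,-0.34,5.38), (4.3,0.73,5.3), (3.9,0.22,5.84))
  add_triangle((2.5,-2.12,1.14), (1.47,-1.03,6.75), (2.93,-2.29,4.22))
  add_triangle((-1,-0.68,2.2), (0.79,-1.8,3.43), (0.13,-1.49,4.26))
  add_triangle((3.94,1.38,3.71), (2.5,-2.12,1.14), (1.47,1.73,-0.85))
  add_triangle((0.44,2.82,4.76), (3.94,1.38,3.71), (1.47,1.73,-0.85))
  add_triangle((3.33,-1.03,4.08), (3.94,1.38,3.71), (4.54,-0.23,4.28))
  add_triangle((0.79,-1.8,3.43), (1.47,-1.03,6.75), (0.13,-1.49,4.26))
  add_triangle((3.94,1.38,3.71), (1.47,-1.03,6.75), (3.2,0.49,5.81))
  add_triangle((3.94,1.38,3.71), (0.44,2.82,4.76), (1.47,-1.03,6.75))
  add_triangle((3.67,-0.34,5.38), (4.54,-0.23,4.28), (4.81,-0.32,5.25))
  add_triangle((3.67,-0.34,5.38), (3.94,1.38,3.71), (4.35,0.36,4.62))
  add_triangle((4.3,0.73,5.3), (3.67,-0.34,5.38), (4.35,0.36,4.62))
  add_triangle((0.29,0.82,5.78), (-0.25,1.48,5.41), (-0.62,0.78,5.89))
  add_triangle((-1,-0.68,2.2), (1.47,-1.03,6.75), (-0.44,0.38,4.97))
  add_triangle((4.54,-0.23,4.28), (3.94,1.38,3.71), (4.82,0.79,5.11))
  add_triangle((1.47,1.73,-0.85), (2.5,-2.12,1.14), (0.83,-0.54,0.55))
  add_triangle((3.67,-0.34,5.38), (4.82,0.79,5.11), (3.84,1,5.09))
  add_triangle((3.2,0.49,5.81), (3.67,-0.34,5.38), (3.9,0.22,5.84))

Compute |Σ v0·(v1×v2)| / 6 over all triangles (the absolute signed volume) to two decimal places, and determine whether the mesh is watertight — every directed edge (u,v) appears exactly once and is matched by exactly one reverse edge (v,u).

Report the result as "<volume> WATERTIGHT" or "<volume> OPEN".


59.47 OPEN

Per-triangle v0·(v1×v2)/6:
  t1: +0.5250
  t2: -0.2905
  t3: -0.1496
  t4: +0.5517
  t5: +2.4886
  t6: +0.5727
  t7: +1.6379
  t8: +2.4661
  t9: +1.3994
  t10: +1.0887
  t11: +0.9071
  t12: +2.0026
  t13: +1.0589
  t14: +0.4732
  t15: +0.5987
  t16: -0.3043
  t17: -1.1376
  t18: +0.5926
  t19: +1.6742
  t20: +0.7038
  t21: -0.7281
  t22: +0.8738
  t23: +0.6889
  t24: +2.8222
  t25: +0.3011
  t26: +1.1417
  t27: +1.2120
  t28: -0.2951
  t29: -0.4996
  t30: +4.3130
  t31: +0.2754
  t32: +1.0330
  t33: +0.4416
  t34: -0.2328
  t35: +0.4113
  t36: +5.3637
  t37: +7.3787
  t38: -1.1215
  t39: +1.1863
  t40: -0.6146
  t41: +13.8019
  t42: -0.0275
  t43: -0.9111
  t44: +0.7442
  t45: +0.6563
  t46: +2.4839
  t47: +0.6800
  t48: -0.3165
  t49: +1.2141
  t50: +0.3388
Σ = +59.4746 → |volume| = 59.47

Directed edges: 150 total; 6 unmatched, e.g. (-0.44,0.38,4.97)→(-0.62,0.78,5.89) → open.


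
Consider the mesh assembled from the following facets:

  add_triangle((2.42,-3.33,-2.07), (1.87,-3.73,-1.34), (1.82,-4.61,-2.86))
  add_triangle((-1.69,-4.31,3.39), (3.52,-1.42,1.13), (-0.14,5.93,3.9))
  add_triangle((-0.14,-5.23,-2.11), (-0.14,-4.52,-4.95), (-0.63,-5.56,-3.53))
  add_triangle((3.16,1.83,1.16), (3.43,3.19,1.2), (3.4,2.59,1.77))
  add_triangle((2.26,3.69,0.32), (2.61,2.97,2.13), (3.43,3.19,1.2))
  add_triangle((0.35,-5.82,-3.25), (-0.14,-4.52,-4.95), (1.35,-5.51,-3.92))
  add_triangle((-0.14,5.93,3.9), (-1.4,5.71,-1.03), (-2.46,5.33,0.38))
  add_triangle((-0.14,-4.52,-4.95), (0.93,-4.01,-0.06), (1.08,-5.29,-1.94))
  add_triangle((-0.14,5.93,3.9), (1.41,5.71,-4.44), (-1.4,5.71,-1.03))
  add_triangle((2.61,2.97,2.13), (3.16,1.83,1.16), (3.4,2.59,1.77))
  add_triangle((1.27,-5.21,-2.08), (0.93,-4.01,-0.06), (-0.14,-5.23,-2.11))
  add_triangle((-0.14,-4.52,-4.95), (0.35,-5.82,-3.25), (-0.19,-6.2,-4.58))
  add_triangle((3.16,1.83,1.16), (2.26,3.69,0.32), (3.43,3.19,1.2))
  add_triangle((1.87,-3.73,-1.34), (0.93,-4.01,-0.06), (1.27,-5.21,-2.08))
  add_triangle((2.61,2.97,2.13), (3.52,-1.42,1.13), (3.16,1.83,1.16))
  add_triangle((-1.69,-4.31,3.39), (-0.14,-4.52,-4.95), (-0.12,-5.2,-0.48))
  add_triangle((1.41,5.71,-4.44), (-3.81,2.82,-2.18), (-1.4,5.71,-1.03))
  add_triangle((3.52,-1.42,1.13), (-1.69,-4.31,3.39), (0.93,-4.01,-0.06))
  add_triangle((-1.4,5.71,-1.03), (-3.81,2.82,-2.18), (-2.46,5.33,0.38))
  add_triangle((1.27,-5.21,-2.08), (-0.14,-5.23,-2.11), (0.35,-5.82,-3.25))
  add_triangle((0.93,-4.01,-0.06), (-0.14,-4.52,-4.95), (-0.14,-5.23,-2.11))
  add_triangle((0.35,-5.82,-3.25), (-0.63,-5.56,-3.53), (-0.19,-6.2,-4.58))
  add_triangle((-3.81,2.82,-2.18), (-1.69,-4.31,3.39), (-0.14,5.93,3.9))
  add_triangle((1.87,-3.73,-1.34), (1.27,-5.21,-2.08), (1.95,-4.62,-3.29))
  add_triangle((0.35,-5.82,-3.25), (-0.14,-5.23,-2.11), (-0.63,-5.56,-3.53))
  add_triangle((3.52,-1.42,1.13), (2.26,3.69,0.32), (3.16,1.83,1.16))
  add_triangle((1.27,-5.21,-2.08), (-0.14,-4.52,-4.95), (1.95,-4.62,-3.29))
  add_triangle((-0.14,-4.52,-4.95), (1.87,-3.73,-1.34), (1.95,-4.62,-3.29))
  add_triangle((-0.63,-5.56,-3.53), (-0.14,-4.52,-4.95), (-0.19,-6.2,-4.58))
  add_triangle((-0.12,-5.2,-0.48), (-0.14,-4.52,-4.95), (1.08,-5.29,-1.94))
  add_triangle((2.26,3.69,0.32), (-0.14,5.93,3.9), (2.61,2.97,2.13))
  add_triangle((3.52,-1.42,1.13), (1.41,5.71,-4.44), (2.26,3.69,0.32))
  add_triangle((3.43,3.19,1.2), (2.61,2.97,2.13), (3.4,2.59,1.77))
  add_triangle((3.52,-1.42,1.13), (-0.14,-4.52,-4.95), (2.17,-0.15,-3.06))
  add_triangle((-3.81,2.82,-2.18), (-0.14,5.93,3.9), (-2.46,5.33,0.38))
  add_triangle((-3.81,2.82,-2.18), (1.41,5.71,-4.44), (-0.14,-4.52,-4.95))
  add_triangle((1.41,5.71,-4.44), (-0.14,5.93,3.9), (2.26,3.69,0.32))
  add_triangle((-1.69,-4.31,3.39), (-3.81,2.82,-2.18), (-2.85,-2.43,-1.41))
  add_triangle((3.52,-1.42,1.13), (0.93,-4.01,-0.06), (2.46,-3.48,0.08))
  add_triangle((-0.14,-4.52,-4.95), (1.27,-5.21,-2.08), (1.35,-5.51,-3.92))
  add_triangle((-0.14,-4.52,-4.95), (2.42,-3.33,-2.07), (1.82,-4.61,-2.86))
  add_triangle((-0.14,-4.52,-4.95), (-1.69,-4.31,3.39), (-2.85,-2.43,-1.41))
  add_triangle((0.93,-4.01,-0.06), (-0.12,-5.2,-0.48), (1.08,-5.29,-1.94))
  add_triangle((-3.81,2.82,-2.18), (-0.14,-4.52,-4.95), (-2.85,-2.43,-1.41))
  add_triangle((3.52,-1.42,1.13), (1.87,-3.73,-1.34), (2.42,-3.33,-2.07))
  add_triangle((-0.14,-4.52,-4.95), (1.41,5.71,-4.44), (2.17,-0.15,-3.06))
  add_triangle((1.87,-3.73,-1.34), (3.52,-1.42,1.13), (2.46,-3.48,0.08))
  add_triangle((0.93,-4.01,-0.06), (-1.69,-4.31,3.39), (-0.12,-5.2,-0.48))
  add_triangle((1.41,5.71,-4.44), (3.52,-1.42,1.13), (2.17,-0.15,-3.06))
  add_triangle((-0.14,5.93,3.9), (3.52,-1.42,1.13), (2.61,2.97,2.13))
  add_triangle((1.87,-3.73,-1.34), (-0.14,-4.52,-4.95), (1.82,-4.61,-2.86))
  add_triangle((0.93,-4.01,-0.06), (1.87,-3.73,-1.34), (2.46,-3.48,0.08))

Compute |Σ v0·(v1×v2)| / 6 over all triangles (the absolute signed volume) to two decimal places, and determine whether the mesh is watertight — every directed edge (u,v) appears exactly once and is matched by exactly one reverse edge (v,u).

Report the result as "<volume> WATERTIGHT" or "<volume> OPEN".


306.23 OPEN

Per-triangle v0·(v1×v2)/6:
  t1: +0.8285
  t2: +25.1035
  t3: -1.2900
  t4: +0.3502
  t5: +1.2508
  t6: +2.7338
  t7: +7.1313
  t8: -0.9986
  t9: +17.5538
  t10: -0.0176
  t11: +1.8941
  t12: +0.8780
  t13: +0.2489
  t14: +1.2917
  t15: +2.0100
  t16: +6.3654
  t17: +14.5898
  t18: +9.4359
  t19: +5.8154
  t20: +1.1178
  t21: -2.8012
  t22: +0.8135
  t23: +30.1741
  t24: +1.3127
  t25: +0.9457
  t26: +1.1316
  t27: +3.8088
  t28: -1.6813
  t29: +0.7660
  t30: +4.7671
  t31: +5.9906
  t32: +11.7148
  t33: +0.5781
  t34: +12.1735
  t35: +2.2555
  t36: +36.2893
  t37: +15.7943
  t38: +11.7799
  t39: +0.9902
  t40: -1.8737
  t41: +1.8284
  t42: +15.4853
  t43: +1.6096
  t44: +14.6857
  t45: +2.2905
  t46: +14.8279
  t47: +1.5927
  t48: +3.7843
  t49: +11.7556
  t50: +4.8580
  t51: +0.7850
  t52: +1.5073
Σ = +306.2325 → |volume| = 306.23

Directed edges: 156 total; 6 unmatched, e.g. (1.35,-5.51,-3.92)→(0.35,-5.82,-3.25) → open.


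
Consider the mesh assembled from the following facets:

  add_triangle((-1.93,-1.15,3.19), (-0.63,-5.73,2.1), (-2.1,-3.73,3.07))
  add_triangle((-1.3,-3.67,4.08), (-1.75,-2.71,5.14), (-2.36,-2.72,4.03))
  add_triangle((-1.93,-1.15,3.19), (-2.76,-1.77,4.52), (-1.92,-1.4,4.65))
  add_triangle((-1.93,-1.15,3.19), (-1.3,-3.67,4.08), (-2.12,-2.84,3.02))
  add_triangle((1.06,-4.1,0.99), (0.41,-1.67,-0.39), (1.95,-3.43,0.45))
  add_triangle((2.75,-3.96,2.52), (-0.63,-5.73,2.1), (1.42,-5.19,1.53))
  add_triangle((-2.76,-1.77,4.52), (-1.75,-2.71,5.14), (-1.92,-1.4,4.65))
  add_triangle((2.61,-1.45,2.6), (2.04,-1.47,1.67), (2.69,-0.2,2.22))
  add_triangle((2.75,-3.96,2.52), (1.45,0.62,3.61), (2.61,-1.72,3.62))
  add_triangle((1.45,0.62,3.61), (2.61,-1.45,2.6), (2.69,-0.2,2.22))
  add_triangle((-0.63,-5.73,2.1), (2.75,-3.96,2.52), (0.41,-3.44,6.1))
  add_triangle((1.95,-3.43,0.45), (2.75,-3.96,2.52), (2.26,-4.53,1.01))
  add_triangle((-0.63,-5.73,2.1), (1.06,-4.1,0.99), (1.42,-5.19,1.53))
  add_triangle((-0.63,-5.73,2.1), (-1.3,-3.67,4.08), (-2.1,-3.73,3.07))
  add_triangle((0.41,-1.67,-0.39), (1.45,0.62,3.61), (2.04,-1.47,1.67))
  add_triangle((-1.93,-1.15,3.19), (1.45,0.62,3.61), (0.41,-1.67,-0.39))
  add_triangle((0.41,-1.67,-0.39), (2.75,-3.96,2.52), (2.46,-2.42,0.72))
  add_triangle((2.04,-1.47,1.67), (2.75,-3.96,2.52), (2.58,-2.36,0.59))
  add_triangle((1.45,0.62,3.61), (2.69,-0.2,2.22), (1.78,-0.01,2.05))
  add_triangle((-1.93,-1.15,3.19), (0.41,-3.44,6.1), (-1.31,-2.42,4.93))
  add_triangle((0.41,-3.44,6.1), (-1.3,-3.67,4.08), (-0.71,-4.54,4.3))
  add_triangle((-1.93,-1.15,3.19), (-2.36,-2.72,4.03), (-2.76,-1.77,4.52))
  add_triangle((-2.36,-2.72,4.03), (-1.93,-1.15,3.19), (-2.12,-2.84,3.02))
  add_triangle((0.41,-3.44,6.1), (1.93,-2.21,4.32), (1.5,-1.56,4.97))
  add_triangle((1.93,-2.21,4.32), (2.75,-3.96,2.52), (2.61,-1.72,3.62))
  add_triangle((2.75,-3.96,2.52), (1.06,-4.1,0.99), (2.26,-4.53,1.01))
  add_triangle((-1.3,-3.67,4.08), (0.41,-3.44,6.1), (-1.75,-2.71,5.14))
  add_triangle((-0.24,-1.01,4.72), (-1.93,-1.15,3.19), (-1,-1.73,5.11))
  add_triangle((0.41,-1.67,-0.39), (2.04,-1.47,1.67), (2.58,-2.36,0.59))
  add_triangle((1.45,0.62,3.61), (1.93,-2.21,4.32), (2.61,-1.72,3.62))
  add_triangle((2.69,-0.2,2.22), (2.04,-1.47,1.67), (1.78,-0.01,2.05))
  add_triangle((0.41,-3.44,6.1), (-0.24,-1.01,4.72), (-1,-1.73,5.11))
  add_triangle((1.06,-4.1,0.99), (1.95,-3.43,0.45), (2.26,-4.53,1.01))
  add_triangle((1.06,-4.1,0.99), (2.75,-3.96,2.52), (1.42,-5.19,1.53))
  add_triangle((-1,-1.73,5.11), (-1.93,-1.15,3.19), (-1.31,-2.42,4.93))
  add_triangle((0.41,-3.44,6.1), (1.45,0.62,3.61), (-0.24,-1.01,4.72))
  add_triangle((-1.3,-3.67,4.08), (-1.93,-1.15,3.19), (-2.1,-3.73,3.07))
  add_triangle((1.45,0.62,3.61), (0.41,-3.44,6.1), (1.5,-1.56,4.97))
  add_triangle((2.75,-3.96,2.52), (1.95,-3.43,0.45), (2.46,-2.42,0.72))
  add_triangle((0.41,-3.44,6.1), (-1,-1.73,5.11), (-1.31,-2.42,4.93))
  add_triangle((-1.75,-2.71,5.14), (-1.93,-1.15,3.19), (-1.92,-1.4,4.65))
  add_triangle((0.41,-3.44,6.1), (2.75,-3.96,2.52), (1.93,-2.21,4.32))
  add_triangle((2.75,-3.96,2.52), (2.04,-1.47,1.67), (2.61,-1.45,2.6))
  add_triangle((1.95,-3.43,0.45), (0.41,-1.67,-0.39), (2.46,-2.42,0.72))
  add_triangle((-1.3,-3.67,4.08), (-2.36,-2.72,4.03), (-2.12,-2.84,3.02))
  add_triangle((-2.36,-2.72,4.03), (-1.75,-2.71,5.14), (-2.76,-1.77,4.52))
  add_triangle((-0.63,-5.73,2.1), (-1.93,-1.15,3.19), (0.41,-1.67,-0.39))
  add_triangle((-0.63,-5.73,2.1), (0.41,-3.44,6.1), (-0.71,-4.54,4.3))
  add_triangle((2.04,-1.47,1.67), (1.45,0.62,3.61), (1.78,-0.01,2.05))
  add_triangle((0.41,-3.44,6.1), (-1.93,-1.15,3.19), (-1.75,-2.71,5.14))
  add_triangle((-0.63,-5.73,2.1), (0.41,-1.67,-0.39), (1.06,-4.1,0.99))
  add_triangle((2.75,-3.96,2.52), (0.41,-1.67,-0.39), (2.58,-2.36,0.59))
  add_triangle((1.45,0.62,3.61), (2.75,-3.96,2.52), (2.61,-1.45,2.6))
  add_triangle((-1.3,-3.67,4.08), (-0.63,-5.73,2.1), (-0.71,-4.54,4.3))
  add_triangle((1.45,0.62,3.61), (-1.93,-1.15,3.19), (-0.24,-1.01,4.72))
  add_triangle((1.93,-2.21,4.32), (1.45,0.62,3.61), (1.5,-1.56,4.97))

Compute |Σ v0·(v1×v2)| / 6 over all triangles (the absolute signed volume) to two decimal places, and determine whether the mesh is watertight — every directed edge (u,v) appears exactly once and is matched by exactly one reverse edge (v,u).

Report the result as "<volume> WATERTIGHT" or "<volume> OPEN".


60.79 WATERTIGHT

Per-triangle v0·(v1×v2)/6:
  t1: -1.5348
  t2: +1.3309
  t3: +0.0630
  t4: -1.4304
  t5: +0.5819
  t6: +3.1636
  t7: +0.9232
  t8: +0.2713
  t9: -0.6068
  t10: +1.5045
  t11: +13.9168
  t12: +0.4792
  t13: +0.4377
  t14: +2.9558
  t15: -0.7216
  t16: -3.6761
  t17: -1.1531
  t18: +1.0696
  t19: -0.0572
  t20: -0.2976
  t21: +1.9945
  t22: -0.0229
  t23: +0.2701
  t24: +1.8035
  t25: +2.0633
  t26: +1.2624
  t27: +3.2187
  t28: +0.6131
  t29: -0.5878
  t30: +1.7786
  t31: -0.3427
  t32: +1.6036
  t33: +0.2205
  t34: +0.2430
  t35: +0.8145
  t36: +3.5321
  t37: +1.9133
  t38: +1.6227
  t39: +1.1251
  t40: +1.4299
  t41: -0.6068
  t42: +4.8257
  t43: +0.3511
  t44: +0.2534
  t45: +0.8028
  t46: +1.1415
  t47: +0.1564
  t48: +2.9587
  t49: -0.7128
  t50: +0.9713
  t51: +1.1551
  t52: +1.3535
  t53: +2.1551
  t54: +1.7062
  t55: +1.3358
  t56: +1.1643
Σ = +60.7868 → |volume| = 60.79

Directed edges: 168 total, each appears once with its reverse present → watertight.


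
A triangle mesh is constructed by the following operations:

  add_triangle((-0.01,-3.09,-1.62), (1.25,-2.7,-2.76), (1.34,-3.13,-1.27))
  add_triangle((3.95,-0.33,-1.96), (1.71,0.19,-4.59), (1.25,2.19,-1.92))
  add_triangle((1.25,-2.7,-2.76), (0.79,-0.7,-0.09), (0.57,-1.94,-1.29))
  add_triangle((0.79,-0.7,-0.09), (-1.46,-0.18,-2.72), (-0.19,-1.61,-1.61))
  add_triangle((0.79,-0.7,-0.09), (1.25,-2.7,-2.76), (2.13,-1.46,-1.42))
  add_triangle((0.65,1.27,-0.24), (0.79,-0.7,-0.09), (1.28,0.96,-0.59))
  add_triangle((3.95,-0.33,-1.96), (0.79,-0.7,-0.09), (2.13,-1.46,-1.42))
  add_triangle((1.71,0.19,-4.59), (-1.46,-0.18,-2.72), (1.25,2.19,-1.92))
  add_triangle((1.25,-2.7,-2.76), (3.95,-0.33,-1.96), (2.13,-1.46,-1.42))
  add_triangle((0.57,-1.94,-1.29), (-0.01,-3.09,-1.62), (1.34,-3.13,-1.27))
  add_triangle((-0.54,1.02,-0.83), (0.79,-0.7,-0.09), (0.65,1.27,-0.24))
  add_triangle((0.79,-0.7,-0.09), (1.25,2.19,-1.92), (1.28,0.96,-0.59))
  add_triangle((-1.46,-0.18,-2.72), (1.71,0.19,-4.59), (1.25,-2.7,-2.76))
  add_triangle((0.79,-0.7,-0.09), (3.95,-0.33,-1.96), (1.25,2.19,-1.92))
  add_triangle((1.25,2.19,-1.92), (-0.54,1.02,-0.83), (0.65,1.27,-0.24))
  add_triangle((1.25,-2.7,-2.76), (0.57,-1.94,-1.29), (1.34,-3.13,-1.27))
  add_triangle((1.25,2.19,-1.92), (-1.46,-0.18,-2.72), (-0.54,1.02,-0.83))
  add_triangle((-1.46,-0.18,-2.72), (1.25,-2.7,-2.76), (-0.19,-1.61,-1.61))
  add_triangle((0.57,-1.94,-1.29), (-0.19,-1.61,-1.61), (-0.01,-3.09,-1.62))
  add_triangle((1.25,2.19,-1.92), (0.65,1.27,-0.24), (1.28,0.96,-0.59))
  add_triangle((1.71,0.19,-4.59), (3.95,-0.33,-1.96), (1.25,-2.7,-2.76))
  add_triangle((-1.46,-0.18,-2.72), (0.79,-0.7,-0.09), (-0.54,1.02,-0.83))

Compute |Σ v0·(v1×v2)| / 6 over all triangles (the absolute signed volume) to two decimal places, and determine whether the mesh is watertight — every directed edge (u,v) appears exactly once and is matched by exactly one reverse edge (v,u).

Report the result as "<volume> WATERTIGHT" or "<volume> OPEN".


26.30 OPEN

Per-triangle v0·(v1×v2)/6:
  t1: +1.1753
  t2: +5.3667
  t3: +0.2377
  t4: -0.3592
  t5: +0.3941
  t6: +0.0622
  t7: +0.4064
  t8: +3.8736
  t9: +1.1856
  t10: -0.2999
  t11: -0.2049
  t12: +0.2973
  t13: +5.3745
  t14: -0.0863
  t15: +0.3560
  t16: -0.2509
  t17: +1.2106
  t18: +1.0923
  t19: -0.2533
  t20: +0.2403
  t21: +6.8622
  t22: -0.3788
Σ = +26.3015 → |volume| = 26.30

Directed edges: 66 total; 6 unmatched, e.g. (-0.01,-3.09,-1.62)→(1.25,-2.7,-2.76) → open.


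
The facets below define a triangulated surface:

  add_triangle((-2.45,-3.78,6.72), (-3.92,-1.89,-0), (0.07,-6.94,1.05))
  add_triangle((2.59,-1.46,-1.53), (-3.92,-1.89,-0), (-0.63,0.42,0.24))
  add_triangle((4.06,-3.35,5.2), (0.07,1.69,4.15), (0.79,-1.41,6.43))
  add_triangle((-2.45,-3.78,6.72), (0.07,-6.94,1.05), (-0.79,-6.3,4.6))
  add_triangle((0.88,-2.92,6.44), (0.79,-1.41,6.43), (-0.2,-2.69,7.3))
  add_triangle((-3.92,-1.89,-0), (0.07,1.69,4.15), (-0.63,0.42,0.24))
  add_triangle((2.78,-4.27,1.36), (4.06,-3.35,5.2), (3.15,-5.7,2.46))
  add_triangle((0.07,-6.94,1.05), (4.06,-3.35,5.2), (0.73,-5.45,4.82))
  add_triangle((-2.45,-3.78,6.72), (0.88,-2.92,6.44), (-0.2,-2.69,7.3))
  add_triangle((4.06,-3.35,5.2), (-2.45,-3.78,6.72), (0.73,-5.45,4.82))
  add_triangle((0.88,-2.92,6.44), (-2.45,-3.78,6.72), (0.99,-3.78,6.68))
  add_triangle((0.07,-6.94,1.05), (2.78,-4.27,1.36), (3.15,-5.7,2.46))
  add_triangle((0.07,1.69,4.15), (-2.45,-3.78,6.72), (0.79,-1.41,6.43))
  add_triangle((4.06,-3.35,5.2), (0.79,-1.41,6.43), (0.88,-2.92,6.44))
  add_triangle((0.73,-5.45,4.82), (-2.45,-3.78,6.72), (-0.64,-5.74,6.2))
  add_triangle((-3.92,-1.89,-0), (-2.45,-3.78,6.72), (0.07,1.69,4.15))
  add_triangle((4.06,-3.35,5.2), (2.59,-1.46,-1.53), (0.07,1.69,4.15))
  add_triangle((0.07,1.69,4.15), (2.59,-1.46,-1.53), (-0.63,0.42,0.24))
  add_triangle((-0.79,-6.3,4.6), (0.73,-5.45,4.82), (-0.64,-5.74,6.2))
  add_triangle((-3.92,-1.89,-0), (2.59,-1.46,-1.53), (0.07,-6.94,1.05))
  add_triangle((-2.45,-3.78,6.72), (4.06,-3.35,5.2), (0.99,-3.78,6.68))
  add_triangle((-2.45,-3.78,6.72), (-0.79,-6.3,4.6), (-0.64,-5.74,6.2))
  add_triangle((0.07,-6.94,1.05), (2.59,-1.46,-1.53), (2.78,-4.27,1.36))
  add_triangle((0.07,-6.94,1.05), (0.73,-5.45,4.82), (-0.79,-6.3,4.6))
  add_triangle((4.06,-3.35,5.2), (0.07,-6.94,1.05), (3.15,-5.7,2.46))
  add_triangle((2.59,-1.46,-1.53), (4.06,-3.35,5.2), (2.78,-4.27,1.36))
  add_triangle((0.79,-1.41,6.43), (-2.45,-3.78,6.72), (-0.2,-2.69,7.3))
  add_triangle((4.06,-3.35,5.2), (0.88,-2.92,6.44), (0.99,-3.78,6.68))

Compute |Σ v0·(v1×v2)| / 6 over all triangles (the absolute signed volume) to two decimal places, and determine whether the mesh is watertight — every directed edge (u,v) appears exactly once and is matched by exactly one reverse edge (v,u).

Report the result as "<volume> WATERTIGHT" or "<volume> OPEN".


Per-triangle v0·(v1×v2)/6:
  t1: +28.8348
  t2: +0.2987
  t3: +8.4908
  t4: +4.4255
  t5: +1.8760
  t6: +1.7026
  t7: +2.5120
  t8: +14.9423
  t9: +3.1834
  t10: +17.0850
  t11: +2.7765
  t12: +2.5037
  t13: +10.2143
  t14: +5.3179
  t15: +1.3045
  t16: +14.3177
  t17: +7.5928
  t18: +0.2160
  t19: +2.9109
  t20: +8.8292
  t21: +1.4804
  t22: +4.4998
  t23: +7.6695
  t24: +6.7919
  t25: +9.3474
  t26: +7.4899
  t27: +1.1124
  t28: +2.6183
Σ = +180.3445 → |volume| = 180.34

Directed edges: 84 total, each appears once with its reverse present → watertight.

180.34 WATERTIGHT


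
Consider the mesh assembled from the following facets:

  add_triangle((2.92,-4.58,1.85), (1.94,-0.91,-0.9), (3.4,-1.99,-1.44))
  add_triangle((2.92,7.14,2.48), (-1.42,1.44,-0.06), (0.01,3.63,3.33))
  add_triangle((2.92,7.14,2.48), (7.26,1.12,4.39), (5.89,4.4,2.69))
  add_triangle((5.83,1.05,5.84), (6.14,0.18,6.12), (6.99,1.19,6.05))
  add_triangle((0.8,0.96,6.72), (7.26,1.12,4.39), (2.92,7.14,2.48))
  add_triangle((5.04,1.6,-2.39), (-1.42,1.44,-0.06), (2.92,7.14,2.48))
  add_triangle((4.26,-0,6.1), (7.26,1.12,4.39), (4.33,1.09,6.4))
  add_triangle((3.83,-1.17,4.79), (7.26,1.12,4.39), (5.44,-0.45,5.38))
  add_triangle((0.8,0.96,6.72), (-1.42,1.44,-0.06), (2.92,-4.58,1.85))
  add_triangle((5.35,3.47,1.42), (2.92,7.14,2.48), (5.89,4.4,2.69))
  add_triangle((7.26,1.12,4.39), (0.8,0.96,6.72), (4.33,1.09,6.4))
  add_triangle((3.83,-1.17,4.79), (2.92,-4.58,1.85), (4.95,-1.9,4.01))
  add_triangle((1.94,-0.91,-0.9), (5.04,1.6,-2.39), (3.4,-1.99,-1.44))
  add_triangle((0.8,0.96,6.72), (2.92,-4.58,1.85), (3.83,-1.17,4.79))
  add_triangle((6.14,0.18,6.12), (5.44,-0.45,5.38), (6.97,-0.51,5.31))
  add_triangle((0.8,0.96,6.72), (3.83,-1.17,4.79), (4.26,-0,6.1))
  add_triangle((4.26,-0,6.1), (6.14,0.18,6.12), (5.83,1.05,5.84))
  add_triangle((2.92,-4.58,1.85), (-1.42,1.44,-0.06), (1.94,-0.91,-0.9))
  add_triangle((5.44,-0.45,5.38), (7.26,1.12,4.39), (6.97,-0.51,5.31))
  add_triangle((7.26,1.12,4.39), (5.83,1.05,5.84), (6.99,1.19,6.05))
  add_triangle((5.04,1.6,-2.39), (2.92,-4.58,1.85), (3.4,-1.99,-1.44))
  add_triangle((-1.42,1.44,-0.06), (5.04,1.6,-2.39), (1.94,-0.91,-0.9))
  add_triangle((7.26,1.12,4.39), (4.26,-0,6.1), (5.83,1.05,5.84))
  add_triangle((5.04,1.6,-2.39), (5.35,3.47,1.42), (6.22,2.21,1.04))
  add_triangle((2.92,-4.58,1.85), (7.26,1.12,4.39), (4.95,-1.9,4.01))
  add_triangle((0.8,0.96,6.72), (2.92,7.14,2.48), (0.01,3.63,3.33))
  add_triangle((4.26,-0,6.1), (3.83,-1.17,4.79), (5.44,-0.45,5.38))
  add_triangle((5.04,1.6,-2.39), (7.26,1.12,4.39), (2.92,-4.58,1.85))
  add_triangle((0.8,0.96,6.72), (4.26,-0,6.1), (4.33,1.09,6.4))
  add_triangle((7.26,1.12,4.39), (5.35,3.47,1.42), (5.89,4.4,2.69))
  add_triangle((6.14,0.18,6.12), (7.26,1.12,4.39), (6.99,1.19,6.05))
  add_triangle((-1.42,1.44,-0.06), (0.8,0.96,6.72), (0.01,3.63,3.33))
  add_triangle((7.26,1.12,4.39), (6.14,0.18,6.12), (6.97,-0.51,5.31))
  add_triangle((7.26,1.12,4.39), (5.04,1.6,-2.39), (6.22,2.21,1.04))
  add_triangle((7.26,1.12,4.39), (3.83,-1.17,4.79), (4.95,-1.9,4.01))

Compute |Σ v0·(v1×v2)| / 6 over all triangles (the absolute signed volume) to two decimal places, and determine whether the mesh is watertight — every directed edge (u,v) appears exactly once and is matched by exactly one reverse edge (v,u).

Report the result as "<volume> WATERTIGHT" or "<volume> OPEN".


205.86 OPEN

Per-triangle v0·(v1×v2)/6:
  t1: -0.2669
  t2: +5.9295
  t3: +10.0726
  t4: +0.8544
  t5: +49.7552
  t6: +9.9656
  t7: +4.8067
  t8: +0.5947
  t9: +3.2855
  t10: +4.3889
  t11: +0.6437
  t12: +4.6877
  t13: +0.1694
  t14: +12.0793
  t15: +0.9903
  t16: +4.1575
  t17: +1.6715
  t18: -0.0558
  t19: -2.3013
  t20: +0.0195
  t21: +7.5428
  t22: +0.9083
  t23: -2.4828
  t24: +5.1546
  t25: +5.9175
  t26: +12.2096
  t27: +1.7799
  t28: +33.0140
  t29: +4.1779
  t30: +4.8787
  t31: +2.0178
  t32: +4.3644
  t33: +3.6006
  t34: +5.5192
  t35: +5.8074
Σ = +205.8578 → |volume| = 205.86

Directed edges: 105 total; 9 unmatched, e.g. (2.92,7.14,2.48)→(5.04,1.6,-2.39) → open.


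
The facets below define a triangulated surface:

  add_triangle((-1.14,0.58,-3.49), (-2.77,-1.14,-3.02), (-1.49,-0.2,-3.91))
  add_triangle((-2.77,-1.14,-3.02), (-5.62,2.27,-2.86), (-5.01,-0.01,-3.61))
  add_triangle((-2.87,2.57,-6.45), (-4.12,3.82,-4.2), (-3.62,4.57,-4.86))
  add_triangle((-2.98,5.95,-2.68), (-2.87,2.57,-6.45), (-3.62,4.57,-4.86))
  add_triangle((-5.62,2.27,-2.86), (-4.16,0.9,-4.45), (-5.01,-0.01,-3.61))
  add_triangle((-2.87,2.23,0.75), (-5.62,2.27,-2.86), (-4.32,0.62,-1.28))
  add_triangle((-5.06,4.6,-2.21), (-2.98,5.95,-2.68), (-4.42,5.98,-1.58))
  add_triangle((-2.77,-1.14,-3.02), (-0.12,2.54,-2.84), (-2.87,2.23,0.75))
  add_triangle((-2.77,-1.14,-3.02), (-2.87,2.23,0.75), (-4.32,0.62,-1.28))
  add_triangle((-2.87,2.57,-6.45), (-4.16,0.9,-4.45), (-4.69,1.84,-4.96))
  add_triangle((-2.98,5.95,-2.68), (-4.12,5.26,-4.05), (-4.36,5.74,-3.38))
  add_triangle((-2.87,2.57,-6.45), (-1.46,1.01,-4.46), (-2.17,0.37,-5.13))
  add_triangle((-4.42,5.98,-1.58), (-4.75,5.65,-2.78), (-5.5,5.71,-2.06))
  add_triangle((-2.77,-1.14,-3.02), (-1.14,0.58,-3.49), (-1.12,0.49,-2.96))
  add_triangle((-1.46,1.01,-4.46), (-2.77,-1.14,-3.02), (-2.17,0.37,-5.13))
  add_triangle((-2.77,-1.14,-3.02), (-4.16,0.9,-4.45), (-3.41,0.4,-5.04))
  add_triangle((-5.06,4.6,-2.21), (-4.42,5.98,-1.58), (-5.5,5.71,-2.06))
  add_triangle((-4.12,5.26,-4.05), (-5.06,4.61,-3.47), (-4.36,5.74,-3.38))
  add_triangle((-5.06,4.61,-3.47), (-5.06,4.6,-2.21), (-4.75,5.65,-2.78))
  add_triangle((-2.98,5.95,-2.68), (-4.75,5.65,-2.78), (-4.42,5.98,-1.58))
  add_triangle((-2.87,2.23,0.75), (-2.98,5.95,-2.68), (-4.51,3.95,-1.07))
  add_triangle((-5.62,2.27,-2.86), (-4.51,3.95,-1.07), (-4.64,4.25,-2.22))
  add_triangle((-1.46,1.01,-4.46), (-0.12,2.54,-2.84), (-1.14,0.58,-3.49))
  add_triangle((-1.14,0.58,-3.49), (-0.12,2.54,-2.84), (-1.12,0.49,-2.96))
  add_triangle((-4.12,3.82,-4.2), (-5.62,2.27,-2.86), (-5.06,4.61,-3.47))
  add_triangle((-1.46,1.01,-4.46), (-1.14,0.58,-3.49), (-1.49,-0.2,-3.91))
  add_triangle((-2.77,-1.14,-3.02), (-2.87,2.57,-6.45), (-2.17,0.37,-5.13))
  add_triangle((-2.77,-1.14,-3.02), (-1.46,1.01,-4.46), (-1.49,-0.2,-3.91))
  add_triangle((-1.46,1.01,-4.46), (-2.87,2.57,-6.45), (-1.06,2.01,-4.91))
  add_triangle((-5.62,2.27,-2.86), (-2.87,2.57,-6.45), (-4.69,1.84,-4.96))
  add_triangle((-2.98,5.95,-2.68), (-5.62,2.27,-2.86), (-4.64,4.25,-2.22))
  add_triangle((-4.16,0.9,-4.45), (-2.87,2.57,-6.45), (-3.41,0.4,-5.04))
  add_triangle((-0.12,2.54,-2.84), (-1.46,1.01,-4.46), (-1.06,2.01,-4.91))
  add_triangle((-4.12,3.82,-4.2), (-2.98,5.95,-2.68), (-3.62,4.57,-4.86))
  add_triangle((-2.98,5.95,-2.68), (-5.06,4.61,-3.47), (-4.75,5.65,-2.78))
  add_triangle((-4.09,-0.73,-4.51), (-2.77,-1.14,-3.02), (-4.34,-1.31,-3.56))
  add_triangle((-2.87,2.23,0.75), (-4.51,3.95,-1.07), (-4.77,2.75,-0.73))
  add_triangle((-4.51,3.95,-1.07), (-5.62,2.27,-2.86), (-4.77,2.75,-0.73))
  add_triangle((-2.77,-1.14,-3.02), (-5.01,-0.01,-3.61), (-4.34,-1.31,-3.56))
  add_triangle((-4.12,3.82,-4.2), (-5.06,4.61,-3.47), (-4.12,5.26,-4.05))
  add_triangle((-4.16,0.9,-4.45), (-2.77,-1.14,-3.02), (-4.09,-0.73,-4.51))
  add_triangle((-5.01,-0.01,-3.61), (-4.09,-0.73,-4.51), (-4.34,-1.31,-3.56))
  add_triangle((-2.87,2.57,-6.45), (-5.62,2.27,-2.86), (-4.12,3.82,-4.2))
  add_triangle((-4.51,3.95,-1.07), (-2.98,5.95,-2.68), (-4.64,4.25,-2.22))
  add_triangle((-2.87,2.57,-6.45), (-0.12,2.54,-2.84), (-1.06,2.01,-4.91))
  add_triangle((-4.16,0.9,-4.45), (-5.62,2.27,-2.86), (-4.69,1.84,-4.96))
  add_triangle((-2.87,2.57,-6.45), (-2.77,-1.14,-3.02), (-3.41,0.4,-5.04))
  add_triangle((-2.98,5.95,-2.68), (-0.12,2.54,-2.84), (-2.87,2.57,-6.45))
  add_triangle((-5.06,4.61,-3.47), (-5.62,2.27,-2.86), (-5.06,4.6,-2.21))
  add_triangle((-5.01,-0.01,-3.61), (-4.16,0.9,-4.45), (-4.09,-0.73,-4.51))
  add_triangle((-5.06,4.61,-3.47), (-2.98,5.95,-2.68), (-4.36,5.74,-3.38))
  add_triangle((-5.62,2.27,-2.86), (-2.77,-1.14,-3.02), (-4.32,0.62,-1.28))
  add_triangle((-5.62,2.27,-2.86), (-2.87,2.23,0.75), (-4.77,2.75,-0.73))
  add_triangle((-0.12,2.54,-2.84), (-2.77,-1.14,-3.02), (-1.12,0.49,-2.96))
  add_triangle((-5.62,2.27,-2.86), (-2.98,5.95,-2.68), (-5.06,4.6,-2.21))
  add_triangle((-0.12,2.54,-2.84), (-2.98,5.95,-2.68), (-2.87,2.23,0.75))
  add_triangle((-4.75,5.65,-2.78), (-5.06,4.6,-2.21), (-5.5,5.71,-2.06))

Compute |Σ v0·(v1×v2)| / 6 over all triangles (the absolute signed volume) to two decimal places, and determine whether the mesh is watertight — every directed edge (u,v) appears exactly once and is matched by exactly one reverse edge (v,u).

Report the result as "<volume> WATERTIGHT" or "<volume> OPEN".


Per-triangle v0·(v1×v2)/6:
  t1: -0.6784
  t2: -0.8238
  t3: +3.0100
  t4: +2.5888
  t5: +3.6689
  t6: +3.2503
  t7: -3.2385
  t8: -8.9036
  t9: -1.1072
  t10: +2.0111
  t11: +1.3049
  t12: +0.8510
  t13: +1.3262
  t14: -0.1442
  t15: -0.3831
  t16: +1.6656
  t17: -0.3563
  t18: +1.3302
  t19: +1.4092
  t20: +2.4527
  t21: +3.1718
  t22: +2.4447
  t23: +0.1301
  t24: -0.1833
  t25: +3.2485
  t26: +0.0348
  t27: +2.8504
  t28: +1.1525
  t29: +0.9577
  t30: +3.6544
  t31: +3.2173
  t32: +2.6730
  t33: -0.2312
  t34: +2.8580
  t35: +2.0122
  t36: +0.5268
  t37: +1.4500
  t38: +2.4391
  t39: -0.7028
  t40: +1.6777
  t41: -0.0989
  t42: +1.4374
  t43: +7.2960
  t44: +2.5337
  t45: +1.6370
  t46: +1.7619
  t47: +0.4751
  t48: +8.7088
  t49: +3.0202
  t50: +2.0608
  t51: +0.1154
  t52: +3.6400
  t53: +0.0023
  t54: -0.8894
  t55: -4.4085
  t56: -0.9439
  t57: +0.8067
Σ = +69.7702 → |volume| = 69.77

Directed edges: 171 total; 3 unmatched, e.g. (-2.98,5.95,-2.68)→(-4.12,5.26,-4.05) → open.

69.77 OPEN
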